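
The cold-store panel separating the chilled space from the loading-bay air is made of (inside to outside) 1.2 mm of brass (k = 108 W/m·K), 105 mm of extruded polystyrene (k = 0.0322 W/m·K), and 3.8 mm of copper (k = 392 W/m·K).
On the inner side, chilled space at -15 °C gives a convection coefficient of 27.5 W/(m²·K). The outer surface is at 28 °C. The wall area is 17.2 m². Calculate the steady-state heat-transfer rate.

Model the wall as resistances in series:
R_inner film = 1/(h_i·A) = 1/(27.5×17.2) = 0.002114 K/W
R_brass = L/(kA) = 0.0012/(108×17.2) = 6.46×10^-7 K/W
R_extruded polystyrene = L/(kA) = 0.105/(0.0322×17.2) = 0.1896 K/W
R_copper = L/(kA) = 0.0038/(392×17.2) = 5.636×10^-7 K/W
R_total = 0.1917 K/W
Q = ΔT / R_total = 43 / 0.1917

Q ≈ 224 W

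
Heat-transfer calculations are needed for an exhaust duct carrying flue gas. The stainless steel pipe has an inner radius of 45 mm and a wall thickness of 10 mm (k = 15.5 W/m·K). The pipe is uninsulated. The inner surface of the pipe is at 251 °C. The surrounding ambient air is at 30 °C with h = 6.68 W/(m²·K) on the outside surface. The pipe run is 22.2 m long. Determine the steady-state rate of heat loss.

Q ≈ 11300 W

For a radial system each layer contributes R = ln(r_out/r_in)/(2πkL); films add R = 1/(hA).
R_stainless steel pipe wall = ln(55/45)/(2π×15.5×22.2) = 9.282×10^-5 K/W
R_outer film = 1/(h_o·2πr_oL) = 1/(6.68×2π×0.055×22.2) = 0.01951 K/W
R_total = 0.01961 K/W
Q = ΔT/R_total = 221/0.01961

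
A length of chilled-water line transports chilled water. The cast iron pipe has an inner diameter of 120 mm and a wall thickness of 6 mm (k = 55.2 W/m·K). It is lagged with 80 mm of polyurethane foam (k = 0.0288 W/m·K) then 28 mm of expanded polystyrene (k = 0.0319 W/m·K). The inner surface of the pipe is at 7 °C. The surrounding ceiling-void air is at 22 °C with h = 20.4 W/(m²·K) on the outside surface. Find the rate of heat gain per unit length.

q′ ≈ 2.83 W/m

Treating each annulus and film as a series resistance:
R_cast iron pipe wall = ln(66/60)/(2π×55.2×1) = 2.748×10^-4 K/W
R_polyurethane foam = ln(146/66)/(2π×0.0288×1) = 4.388 K/W
R_expanded polystyrene = ln(174/146)/(2π×0.0319×1) = 0.8753 K/W
R_outer film = 1/(h_o·2πr_oL) = 1/(20.4×2π×0.174×1) = 0.04484 K/W
R_total = 5.308 K/W
Q = ΔT/R_total = 15/5.308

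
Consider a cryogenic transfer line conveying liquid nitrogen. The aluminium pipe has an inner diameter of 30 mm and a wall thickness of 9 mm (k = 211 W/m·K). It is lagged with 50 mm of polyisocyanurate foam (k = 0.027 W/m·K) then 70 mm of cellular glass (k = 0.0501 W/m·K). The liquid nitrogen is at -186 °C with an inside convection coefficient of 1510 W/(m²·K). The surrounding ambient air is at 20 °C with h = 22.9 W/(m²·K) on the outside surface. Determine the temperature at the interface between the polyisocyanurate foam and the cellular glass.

T ≈ -30.6 °C

Per-layer cylindrical resistances, series-summed:
R_inner film = 1/(h_i·2πr₁L) = 1/(1510×2π×0.015×1) = 0.007027 K/W
R_aluminium pipe wall = ln(24/15)/(2π×211×1) = 3.545×10^-4 K/W
R_polyisocyanurate foam = ln(74/24)/(2π×0.027×1) = 6.637 K/W
R_cellular glass = ln(144/74)/(2π×0.0501×1) = 2.115 K/W
R_outer film = 1/(h_o·2πr_oL) = 1/(22.9×2π×0.144×1) = 0.04826 K/W
R_total = 8.808 K/W
Q = ΔT/R_total = 206/8.808
Q = 23.4 W/m
T_interface = T_inner + Q·ΣR(inner→interface) = -186 + 23.4×6.645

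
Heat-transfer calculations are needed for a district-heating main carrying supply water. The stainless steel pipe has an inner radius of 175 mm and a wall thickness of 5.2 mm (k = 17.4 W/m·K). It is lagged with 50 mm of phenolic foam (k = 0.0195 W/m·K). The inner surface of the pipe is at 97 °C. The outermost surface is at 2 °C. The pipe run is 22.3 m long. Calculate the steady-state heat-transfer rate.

Q ≈ 1060 W

For a radial system each layer contributes R = ln(r_out/r_in)/(2πkL); films add R = 1/(hA).
R_stainless steel pipe wall = ln(180.2/175)/(2π×17.4×22.3) = 1.201×10^-5 K/W
R_phenolic foam = ln(230.2/180.2)/(2π×0.0195×22.3) = 0.08963 K/W
R_total = 0.08964 K/W
Q = ΔT/R_total = 95/0.08964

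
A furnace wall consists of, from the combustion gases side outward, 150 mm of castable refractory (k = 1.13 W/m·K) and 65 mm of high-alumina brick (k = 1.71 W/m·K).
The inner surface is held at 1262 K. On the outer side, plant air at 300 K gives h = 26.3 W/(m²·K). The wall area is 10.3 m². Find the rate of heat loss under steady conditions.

Using the resistance-network approach (series):
R_castable refractory = L/(kA) = 0.15/(1.13×10.3) = 0.01289 K/W
R_high-alumina brick = L/(kA) = 0.065/(1.71×10.3) = 0.00369 K/W
R_outer film = 1/(h_o·A) = 1/(26.3×10.3) = 0.003692 K/W
R_total = 0.02027 K/W
Q = ΔT / R_total = 962 / 0.02027

Q ≈ 47500 W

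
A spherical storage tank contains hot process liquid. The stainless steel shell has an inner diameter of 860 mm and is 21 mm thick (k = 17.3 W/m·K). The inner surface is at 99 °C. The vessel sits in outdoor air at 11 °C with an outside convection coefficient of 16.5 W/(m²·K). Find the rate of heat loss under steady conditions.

Q ≈ 3630 W

For a spherical shell R = (1/r₁ − 1/r₂)/(4πk); film R = 1/(h·4πr²). In series:
R_stainless steel shell = (1/0.43 − 1/0.451)/(4π×17.3) = 4.981×10^-4 K/W
R_outer film = 1/(h·4πr_o²) = 1/(16.5×4π×0.451²) = 0.02371 K/W
R_total = 0.02421 K/W
Q = ΔT/R_total = 88/0.02421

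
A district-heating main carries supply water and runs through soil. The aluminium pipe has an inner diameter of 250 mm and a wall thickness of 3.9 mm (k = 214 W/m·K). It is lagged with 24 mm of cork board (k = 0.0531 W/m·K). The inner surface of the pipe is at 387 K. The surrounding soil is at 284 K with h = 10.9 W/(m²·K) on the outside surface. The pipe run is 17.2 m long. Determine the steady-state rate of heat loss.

For a radial system each layer contributes R = ln(r_out/r_in)/(2πkL); films add R = 1/(hA).
R_aluminium pipe wall = ln(128.9/125)/(2π×214×17.2) = 1.328×10^-6 K/W
R_cork board = ln(152.9/128.9)/(2π×0.0531×17.2) = 0.02975 K/W
R_outer film = 1/(h_o·2πr_oL) = 1/(10.9×2π×0.1529×17.2) = 0.005552 K/W
R_total = 0.03531 K/W
Q = ΔT/R_total = 103/0.03531

Q ≈ 2920 W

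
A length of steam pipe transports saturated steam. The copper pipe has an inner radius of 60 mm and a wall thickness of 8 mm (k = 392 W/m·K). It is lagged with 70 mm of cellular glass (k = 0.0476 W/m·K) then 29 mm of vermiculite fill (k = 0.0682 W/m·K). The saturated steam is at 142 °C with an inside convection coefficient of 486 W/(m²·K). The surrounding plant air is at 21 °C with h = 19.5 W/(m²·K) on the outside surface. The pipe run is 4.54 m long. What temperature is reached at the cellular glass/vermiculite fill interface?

T ≈ 41.9 °C

Cylindrical conduction, so R = ln(r₂/r₁)/(2πkL) per layer, in series:
R_inner film = 1/(h_i·2πr₁L) = 1/(486×2π×0.06×4.54) = 0.001202 K/W
R_copper pipe wall = ln(68/60)/(2π×392×4.54) = 1.119×10^-5 K/W
R_cellular glass = ln(138/68)/(2π×0.0476×4.54) = 0.5212 K/W
R_vermiculite fill = ln(167/138)/(2π×0.0682×4.54) = 0.09804 K/W
R_outer film = 1/(h_o·2πr_oL) = 1/(19.5×2π×0.167×4.54) = 0.01076 K/W
R_total = 0.6313 K/W
Q = ΔT/R_total = 121/0.6313
Q = 192 W
T_interface = T_inner − Q·ΣR(inner→interface) = 142 − 192×0.5224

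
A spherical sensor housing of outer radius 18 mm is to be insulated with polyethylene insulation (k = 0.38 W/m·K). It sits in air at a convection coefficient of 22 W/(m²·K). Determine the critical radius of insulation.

For a sphere r_cr = 2k/h = 2×0.38/22
r_cr = 34.5 mm; since the bare radius (18 mm) is below r_cr, adding a thin layer of insulation will *increase* heat loss.

r_cr ≈ 34.5 mm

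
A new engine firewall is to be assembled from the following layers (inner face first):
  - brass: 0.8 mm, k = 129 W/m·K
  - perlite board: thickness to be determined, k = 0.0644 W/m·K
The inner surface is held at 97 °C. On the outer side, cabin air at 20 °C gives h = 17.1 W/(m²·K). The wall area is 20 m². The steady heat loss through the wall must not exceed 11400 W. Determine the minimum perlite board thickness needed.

Using the resistance-network approach (series):
R_brass = L/(kA) = 0.0008/(129×20) = 3.101×10^-7 K/W
R_outer film = 1/(h_o·A) = 1/(17.1×20) = 0.002924 K/W
Sum of the known resistances R_other = 0.002924 K/W
Required total resistance R_tot = ΔT/Q_allow = 77/11400 = 0.006754 K/W
R_perlite board = R_tot − R_other = 0.00383 K/W
L = R·k·A = 0.00383×0.0644×20

L ≈ 4.93 mm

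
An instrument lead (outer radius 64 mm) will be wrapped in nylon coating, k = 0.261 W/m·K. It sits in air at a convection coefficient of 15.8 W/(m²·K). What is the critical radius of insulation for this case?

For a cylinder r_cr = k/h = 0.261/15.8
r_cr = 16.5 mm; since the bare radius (64 mm) is above r_cr, any added insulation will reduce heat loss.

r_cr ≈ 16.5 mm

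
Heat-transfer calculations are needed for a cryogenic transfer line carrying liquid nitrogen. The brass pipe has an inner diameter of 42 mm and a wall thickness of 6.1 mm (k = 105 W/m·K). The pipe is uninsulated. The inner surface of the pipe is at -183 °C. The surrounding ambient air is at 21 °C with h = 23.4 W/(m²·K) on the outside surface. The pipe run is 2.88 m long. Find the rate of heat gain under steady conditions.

Treating each annulus and film as a series resistance:
R_brass pipe wall = ln(27.1/21)/(2π×105×2.88) = 1.342×10^-4 K/W
R_outer film = 1/(h_o·2πr_oL) = 1/(23.4×2π×0.0271×2.88) = 0.08715 K/W
R_total = 0.08728 K/W
Q = ΔT/R_total = 204/0.08728

Q ≈ 2340 W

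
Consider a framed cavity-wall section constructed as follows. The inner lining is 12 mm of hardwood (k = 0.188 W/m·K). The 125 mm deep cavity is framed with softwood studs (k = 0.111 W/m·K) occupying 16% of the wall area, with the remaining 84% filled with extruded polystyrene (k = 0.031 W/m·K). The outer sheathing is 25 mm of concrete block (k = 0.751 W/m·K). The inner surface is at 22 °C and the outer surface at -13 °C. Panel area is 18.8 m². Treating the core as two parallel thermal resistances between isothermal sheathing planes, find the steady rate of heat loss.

Sheathing layers in series; stud and cavity paths in parallel between them.
R_inner = 0.012/(0.188×18.8) = 0.003395 K/W
R_stud  = 0.125/(0.111×0.16×18.8) = 0.3744 K/W
R_cav   = 0.125/(0.031×0.84×18.8) = 0.2553 K/W
1/R_core = 1/R_stud + 1/R_cav → R_core = 0.1518 K/W
R_outer = 0.025/(0.751×18.8) = 0.001771 K/W
R_total = 0.157 K/W
Q = ΔT/R_total = 35/0.157

Q ≈ 223 W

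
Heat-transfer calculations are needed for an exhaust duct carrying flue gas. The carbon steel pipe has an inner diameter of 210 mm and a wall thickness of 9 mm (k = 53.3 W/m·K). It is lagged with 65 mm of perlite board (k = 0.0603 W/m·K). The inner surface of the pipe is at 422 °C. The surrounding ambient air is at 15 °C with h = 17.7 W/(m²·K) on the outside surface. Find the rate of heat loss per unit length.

q′ ≈ 328 W/m

Per-layer cylindrical resistances, series-summed:
R_carbon steel pipe wall = ln(114/105)/(2π×53.3×1) = 2.456×10^-4 K/W
R_perlite board = ln(179/114)/(2π×0.0603×1) = 1.191 K/W
R_outer film = 1/(h_o·2πr_oL) = 1/(17.7×2π×0.179×1) = 0.05023 K/W
R_total = 1.241 K/W
Q = ΔT/R_total = 407/1.241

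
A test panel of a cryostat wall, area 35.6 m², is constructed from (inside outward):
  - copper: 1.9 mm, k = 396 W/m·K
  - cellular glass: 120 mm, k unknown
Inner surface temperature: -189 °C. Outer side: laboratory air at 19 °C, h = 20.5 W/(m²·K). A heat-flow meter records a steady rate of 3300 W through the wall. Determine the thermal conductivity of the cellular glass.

Series thermal resistances:
R_copper = L/(kA) = 0.0019/(396×35.6) = 1.348×10^-7 K/W
R_outer film = 1/(h_o·A) = 1/(20.5×35.6) = 0.00137 K/W
Sum of known resistances R_other = 0.00137 K/W
Total R = ΔT/Q = 208/3300 = 0.06303 K/W
R_cellular glass = R_total − R_other = 0.06166 K/W
k = L/(R·A) = 0.12/(0.06166×35.6)

k ≈ 0.0547 W/(m·K)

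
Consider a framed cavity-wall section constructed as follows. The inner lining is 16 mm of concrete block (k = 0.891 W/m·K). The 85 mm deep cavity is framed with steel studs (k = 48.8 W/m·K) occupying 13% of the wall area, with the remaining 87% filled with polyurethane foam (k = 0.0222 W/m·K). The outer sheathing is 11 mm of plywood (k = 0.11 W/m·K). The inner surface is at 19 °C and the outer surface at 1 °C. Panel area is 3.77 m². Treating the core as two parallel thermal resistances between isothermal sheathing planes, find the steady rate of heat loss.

Sheathing layers in series; stud and cavity paths in parallel between them.
R_inner = 0.016/(0.891×3.77) = 0.004763 K/W
R_stud  = 0.085/(48.8×0.13×3.77) = 0.003554 K/W
R_cav   = 0.085/(0.0222×0.87×3.77) = 1.167 K/W
1/R_core = 1/R_stud + 1/R_cav → R_core = 0.003543 K/W
R_outer = 0.011/(0.11×3.77) = 0.02653 K/W
R_total = 0.03483 K/W
Q = ΔT/R_total = 18/0.03483

Q ≈ 517 W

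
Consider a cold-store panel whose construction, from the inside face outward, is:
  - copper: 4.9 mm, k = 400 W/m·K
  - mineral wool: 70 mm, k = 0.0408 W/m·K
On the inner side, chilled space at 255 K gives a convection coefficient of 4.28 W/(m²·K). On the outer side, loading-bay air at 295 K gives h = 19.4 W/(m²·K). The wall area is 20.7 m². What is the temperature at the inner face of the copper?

T ≈ 260 K

Series thermal resistances:
R_inner film = 1/(h_i·A) = 1/(4.28×20.7) = 0.01129 K/W
R_copper = L/(kA) = 0.0049/(400×20.7) = 5.918×10^-7 K/W
R_mineral wool = L/(kA) = 0.07/(0.0408×20.7) = 0.08288 K/W
R_outer film = 1/(h_o·A) = 1/(19.4×20.7) = 0.00249 K/W
R_total = 0.09666 K/W;  Q = ΔT/R_total = 40/0.09666 = 413.8 W
T_interface = T_inner + Q·ΣR(inner→interface) = 255 + 414×0.01129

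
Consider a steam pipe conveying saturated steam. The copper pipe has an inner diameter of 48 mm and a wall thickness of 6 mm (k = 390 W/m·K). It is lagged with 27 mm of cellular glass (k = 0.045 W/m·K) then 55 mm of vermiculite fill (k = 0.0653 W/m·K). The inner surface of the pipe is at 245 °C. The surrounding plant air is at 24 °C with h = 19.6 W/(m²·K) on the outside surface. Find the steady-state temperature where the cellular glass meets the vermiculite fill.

T ≈ 119 °C

Cylindrical conduction, so R = ln(r₂/r₁)/(2πkL) per layer, in series:
R_copper pipe wall = ln(30/24)/(2π×390×1) = 9.106×10^-5 K/W
R_cellular glass = ln(57/30)/(2π×0.045×1) = 2.27 K/W
R_vermiculite fill = ln(112/57)/(2π×0.0653×1) = 1.646 K/W
R_outer film = 1/(h_o·2πr_oL) = 1/(19.6×2π×0.112×1) = 0.0725 K/W
R_total = 3.989 K/W
Q = ΔT/R_total = 221/3.989
Q = 55.4 W/m
T_interface = T_inner − Q·ΣR(inner→interface) = 245 − 55.4×2.27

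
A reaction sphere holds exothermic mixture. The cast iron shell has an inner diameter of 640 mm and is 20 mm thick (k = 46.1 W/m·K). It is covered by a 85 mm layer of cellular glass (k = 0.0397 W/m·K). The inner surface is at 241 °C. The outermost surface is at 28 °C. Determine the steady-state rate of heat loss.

Q ≈ 181 W

Each spherical layer contributes R = (1/r_i − 1/r_o)/(4πk):
R_cast iron shell = (1/0.32 − 1/0.34)/(4π×46.1) = 3.173×10^-4 K/W
R_cellular glass = (1/0.34 − 1/0.425)/(4π×0.0397) = 1.179 K/W
R_total = 1.179 K/W
Q = ΔT/R_total = 213/1.179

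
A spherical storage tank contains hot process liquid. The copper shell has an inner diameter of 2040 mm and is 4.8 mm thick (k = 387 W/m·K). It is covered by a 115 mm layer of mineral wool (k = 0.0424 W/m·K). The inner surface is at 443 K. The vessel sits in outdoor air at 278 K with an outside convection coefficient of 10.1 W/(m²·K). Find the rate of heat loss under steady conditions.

Radial (spherical) resistances in series:
R_copper shell = (1/1.02 − 1/1.0248)/(4π×387) = 9.442×10^-7 K/W
R_mineral wool = (1/1.0248 − 1/1.1398)/(4π×0.0424) = 0.1848 K/W
R_outer film = 1/(h·4πr_o²) = 1/(10.1×4π×1.1398²) = 0.006065 K/W
R_total = 0.1908 K/W
Q = ΔT/R_total = 165/0.1908

Q ≈ 865 W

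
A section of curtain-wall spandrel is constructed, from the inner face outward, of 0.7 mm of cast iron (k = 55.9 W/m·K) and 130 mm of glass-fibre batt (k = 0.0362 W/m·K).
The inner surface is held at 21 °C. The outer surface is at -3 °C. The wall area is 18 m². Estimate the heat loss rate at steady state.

Model the wall as resistances in series:
R_cast iron = L/(kA) = 0.0007/(55.9×18) = 6.957×10^-7 K/W
R_glass-fibre batt = L/(kA) = 0.13/(0.0362×18) = 0.1995 K/W
R_total = 0.1995 K/W
Q = ΔT / R_total = 24 / 0.1995

Q ≈ 120 W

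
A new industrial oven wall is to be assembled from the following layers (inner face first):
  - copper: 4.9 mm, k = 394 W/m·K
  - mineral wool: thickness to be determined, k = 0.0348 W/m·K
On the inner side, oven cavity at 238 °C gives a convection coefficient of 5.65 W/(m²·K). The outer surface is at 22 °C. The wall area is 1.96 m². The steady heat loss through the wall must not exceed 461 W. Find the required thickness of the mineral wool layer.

L ≈ 25.8 mm

Using the resistance-network approach (series):
R_inner film = 1/(h_i·A) = 1/(5.65×1.96) = 0.0903 K/W
R_copper = L/(kA) = 0.0049/(394×1.96) = 6.345×10^-6 K/W
Sum of the known resistances R_other = 0.09031 K/W
Required total resistance R_tot = ΔT/Q_allow = 216/461 = 0.4685 K/W
R_mineral wool = R_tot − R_other = 0.3782 K/W
L = R·k·A = 0.3782×0.0348×1.96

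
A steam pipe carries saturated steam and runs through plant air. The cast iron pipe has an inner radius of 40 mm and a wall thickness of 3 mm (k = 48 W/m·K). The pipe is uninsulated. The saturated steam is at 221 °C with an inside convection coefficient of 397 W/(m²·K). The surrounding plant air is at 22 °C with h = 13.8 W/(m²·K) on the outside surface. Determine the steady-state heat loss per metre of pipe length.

q′ ≈ 715 W/m

Treating each annulus and film as a series resistance:
R_inner film = 1/(h_i·2πr₁L) = 1/(397×2π×0.04×1) = 0.01002 K/W
R_cast iron pipe wall = ln(43/40)/(2π×48×1) = 2.398×10^-4 K/W
R_outer film = 1/(h_o·2πr_oL) = 1/(13.8×2π×0.043×1) = 0.2682 K/W
R_total = 0.2785 K/W
Q = ΔT/R_total = 199/0.2785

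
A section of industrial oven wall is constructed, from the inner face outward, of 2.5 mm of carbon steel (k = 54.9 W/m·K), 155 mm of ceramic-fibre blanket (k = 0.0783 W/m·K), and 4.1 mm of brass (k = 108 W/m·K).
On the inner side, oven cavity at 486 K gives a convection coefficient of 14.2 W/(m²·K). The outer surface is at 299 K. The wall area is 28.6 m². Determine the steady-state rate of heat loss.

Series thermal resistances:
R_inner film = 1/(h_i·A) = 1/(14.2×28.6) = 0.002462 K/W
R_carbon steel = L/(kA) = 0.0025/(54.9×28.6) = 1.592×10^-6 K/W
R_ceramic-fibre blanket = L/(kA) = 0.155/(0.0783×28.6) = 0.06922 K/W
R_brass = L/(kA) = 0.0041/(108×28.6) = 1.327×10^-6 K/W
R_total = 0.07168 K/W
Q = ΔT / R_total = 187 / 0.07168

Q ≈ 2610 W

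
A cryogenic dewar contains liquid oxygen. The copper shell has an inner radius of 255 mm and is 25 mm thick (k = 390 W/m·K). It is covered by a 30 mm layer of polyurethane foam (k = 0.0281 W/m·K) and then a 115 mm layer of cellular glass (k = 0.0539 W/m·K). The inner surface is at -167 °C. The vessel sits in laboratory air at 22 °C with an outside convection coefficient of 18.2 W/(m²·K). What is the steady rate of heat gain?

Each spherical layer contributes R = (1/r_i − 1/r_o)/(4πk):
R_copper shell = (1/0.255 − 1/0.28)/(4π×390) = 7.144×10^-5 K/W
R_polyurethane foam = (1/0.28 − 1/0.31)/(4π×0.0281) = 0.9788 K/W
R_cellular glass = (1/0.31 − 1/0.425)/(4π×0.0539) = 1.289 K/W
R_outer film = 1/(h·4πr_o²) = 1/(18.2×4π×0.425²) = 0.02421 K/W
R_total = 2.292 K/W
Q = ΔT/R_total = 189/2.292

Q ≈ 82.5 W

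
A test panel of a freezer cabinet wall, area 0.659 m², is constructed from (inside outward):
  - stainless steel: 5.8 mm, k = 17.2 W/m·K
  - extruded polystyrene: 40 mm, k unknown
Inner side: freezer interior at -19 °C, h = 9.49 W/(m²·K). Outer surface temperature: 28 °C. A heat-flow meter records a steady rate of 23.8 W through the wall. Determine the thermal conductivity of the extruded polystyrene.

Series thermal resistances:
R_inner film = 1/(h_i·A) = 1/(9.49×0.659) = 0.1599 K/W
R_stainless steel = L/(kA) = 0.0058/(17.2×0.659) = 5.117×10^-4 K/W
Sum of known resistances R_other = 0.1604 K/W
Total R = ΔT/Q = 47/23.8 = 1.975 K/W
R_extruded polystyrene = R_total − R_other = 1.814 K/W
k = L/(R·A) = 0.04/(1.814×0.659)

k ≈ 0.0335 W/(m·K)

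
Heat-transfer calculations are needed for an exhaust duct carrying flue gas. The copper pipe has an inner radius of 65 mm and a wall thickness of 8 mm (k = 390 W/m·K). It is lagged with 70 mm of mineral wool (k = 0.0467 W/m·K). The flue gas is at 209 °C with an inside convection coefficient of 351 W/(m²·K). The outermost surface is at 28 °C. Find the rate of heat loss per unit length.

Radial resistances (cylindrical: R_cond = ln(r_o/r_i)/(2πkL), R_conv = 1/(h·2πrL)):
R_inner film = 1/(h_i·2πr₁L) = 1/(351×2π×0.065×1) = 0.006976 K/W
R_copper pipe wall = ln(73/65)/(2π×390×1) = 4.737×10^-5 K/W
R_mineral wool = ln(143/73)/(2π×0.0467×1) = 2.292 K/W
R_total = 2.299 K/W
Q = ΔT/R_total = 181/2.299

q′ ≈ 78.7 W/m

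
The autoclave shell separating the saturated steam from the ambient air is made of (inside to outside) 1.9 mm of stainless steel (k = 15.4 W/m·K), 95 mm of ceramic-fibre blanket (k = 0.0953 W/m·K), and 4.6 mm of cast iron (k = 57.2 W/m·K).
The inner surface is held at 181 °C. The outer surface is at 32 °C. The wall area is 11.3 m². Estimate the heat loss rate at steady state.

Model the wall as resistances in series:
R_stainless steel = L/(kA) = 0.0019/(15.4×11.3) = 1.092×10^-5 K/W
R_ceramic-fibre blanket = L/(kA) = 0.095/(0.0953×11.3) = 0.08822 K/W
R_cast iron = L/(kA) = 0.0046/(57.2×11.3) = 7.117×10^-6 K/W
R_total = 0.08824 K/W
Q = ΔT / R_total = 149 / 0.08824

Q ≈ 1690 W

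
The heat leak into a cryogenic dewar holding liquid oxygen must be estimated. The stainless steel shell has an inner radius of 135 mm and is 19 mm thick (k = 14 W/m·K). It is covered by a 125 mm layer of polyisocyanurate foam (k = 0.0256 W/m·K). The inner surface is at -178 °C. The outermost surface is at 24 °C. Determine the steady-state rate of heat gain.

Each spherical layer contributes R = (1/r_i − 1/r_o)/(4πk):
R_stainless steel shell = (1/0.135 − 1/0.154)/(4π×14) = 0.005195 K/W
R_polyisocyanurate foam = (1/0.154 − 1/0.279)/(4π×0.0256) = 9.043 K/W
R_total = 9.049 K/W
Q = ΔT/R_total = 202/9.049

Q ≈ 22.3 W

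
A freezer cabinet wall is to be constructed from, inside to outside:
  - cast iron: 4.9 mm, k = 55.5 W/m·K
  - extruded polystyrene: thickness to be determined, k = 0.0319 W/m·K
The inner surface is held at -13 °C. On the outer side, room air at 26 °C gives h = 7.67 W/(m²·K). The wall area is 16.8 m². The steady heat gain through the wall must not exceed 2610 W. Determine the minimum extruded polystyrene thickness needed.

Using the resistance-network approach (series):
R_cast iron = L/(kA) = 0.0049/(55.5×16.8) = 5.255×10^-6 K/W
R_outer film = 1/(h_o·A) = 1/(7.67×16.8) = 0.007761 K/W
Sum of the known resistances R_other = 0.007766 K/W
Required total resistance R_tot = ΔT/Q_allow = 39/2610 = 0.01494 K/W
R_extruded polystyrene = R_tot − R_other = 0.007177 K/W
L = R·k·A = 0.007177×0.0319×16.8

L ≈ 3.85 mm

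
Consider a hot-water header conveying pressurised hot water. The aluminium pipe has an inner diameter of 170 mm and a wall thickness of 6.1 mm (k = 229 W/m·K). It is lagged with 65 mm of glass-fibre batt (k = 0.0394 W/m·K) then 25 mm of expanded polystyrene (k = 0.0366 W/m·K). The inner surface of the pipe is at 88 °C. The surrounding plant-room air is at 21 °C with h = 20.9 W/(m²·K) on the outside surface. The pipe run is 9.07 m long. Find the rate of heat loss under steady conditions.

Cylindrical conduction, so R = ln(r₂/r₁)/(2πkL) per layer, in series:
R_aluminium pipe wall = ln(91.1/85)/(2π×229×9.07) = 5.311×10^-6 K/W
R_glass-fibre batt = ln(156.1/91.1)/(2π×0.0394×9.07) = 0.2398 K/W
R_expanded polystyrene = ln(181.1/156.1)/(2π×0.0366×9.07) = 0.07122 K/W
R_outer film = 1/(h_o·2πr_oL) = 1/(20.9×2π×0.1811×9.07) = 0.004636 K/W
R_total = 0.3157 K/W
Q = ΔT/R_total = 67/0.3157

Q ≈ 212 W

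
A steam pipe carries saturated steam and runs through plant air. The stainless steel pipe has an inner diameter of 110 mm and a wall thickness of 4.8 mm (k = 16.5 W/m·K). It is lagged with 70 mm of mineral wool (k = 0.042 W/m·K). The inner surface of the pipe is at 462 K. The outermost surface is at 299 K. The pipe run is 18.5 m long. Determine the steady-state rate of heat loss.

For a radial system each layer contributes R = ln(r_out/r_in)/(2πkL); films add R = 1/(hA).
R_stainless steel pipe wall = ln(59.8/55)/(2π×16.5×18.5) = 4.363×10^-5 K/W
R_mineral wool = ln(129.8/59.8)/(2π×0.042×18.5) = 0.1587 K/W
R_total = 0.1588 K/W
Q = ΔT/R_total = 163/0.1588

Q ≈ 1030 W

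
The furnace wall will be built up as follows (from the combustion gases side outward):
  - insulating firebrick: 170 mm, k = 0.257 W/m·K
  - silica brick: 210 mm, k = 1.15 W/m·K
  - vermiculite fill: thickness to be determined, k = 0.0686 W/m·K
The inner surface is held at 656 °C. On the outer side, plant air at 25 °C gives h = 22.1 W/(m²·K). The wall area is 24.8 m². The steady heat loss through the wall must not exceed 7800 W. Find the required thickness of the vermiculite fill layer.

L ≈ 76.6 mm

Treating each layer as a thermal resistance in series:
R_insulating firebrick = L/(kA) = 0.17/(0.257×24.8) = 0.02667 K/W
R_silica brick = L/(kA) = 0.21/(1.15×24.8) = 0.007363 K/W
R_outer film = 1/(h_o·A) = 1/(22.1×24.8) = 0.001825 K/W
Sum of the known resistances R_other = 0.03586 K/W
Required total resistance R_tot = ΔT/Q_allow = 631/7800 = 0.0809 K/W
R_vermiculite fill = R_tot − R_other = 0.04504 K/W
L = R·k·A = 0.04504×0.0686×24.8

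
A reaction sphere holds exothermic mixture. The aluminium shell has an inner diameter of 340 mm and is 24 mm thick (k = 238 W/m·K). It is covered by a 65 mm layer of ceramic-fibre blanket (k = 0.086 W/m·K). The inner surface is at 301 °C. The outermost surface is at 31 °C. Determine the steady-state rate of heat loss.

Q ≈ 226 W

Radial (spherical) resistances in series:
R_aluminium shell = (1/0.17 − 1/0.194)/(4π×238) = 2.433×10^-4 K/W
R_ceramic-fibre blanket = (1/0.194 − 1/0.259)/(4π×0.086) = 1.197 K/W
R_total = 1.197 K/W
Q = ΔT/R_total = 270/1.197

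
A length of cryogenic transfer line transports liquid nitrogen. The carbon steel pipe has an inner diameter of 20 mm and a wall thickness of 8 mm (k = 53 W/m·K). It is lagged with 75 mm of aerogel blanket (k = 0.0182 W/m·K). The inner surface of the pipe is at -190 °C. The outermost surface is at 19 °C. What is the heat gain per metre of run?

q′ ≈ 14.6 W/m

Per-layer cylindrical resistances, series-summed:
R_carbon steel pipe wall = ln(18/10)/(2π×53×1) = 0.001765 K/W
R_aerogel blanket = ln(93/18)/(2π×0.0182×1) = 14.36 K/W
R_total = 14.36 K/W
Q = ΔT/R_total = 209/14.36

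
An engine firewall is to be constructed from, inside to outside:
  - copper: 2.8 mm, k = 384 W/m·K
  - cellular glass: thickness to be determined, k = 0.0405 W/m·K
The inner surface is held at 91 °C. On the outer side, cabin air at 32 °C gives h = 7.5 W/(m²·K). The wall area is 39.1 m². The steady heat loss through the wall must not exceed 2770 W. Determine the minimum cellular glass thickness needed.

Series thermal resistances:
R_copper = L/(kA) = 0.0028/(384×39.1) = 1.865×10^-7 K/W
R_outer film = 1/(h_o·A) = 1/(7.5×39.1) = 0.00341 K/W
Sum of the known resistances R_other = 0.00341 K/W
Required total resistance R_tot = ΔT/Q_allow = 59/2770 = 0.0213 K/W
R_cellular glass = R_tot − R_other = 0.01789 K/W
L = R·k·A = 0.01789×0.0405×39.1

L ≈ 28.3 mm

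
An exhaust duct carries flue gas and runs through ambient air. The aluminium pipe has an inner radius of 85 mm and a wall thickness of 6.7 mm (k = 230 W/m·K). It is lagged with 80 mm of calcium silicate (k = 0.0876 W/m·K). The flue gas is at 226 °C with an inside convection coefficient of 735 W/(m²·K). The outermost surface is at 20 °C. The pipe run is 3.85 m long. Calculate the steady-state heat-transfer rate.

Q ≈ 694 W

Cylindrical conduction, so R = ln(r₂/r₁)/(2πkL) per layer, in series:
R_inner film = 1/(h_i·2πr₁L) = 1/(735×2π×0.085×3.85) = 6.617×10^-4 K/W
R_aluminium pipe wall = ln(91.7/85)/(2π×230×3.85) = 1.364×10^-5 K/W
R_calcium silicate = ln(171.7/91.7)/(2π×0.0876×3.85) = 0.296 K/W
R_total = 0.2967 K/W
Q = ΔT/R_total = 206/0.2967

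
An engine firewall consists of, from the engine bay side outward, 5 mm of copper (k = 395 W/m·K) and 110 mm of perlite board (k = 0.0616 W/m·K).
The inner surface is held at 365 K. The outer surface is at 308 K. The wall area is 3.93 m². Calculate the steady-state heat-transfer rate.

Treating each layer as a thermal resistance in series:
R_copper = L/(kA) = 0.005/(395×3.93) = 3.221×10^-6 K/W
R_perlite board = L/(kA) = 0.11/(0.0616×3.93) = 0.4544 K/W
R_total = 0.4544 K/W
Q = ΔT / R_total = 57 / 0.4544

Q ≈ 125 W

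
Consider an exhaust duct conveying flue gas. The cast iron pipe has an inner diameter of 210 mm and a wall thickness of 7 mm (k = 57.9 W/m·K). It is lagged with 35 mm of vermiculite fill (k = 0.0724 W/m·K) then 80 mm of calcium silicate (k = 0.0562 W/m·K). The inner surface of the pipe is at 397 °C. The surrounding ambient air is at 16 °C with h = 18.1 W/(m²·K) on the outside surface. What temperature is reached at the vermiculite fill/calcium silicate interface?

Cylindrical conduction, so R = ln(r₂/r₁)/(2πkL) per layer, in series:
R_cast iron pipe wall = ln(112/105)/(2π×57.9×1) = 1.774×10^-4 K/W
R_vermiculite fill = ln(147/112)/(2π×0.0724×1) = 0.5978 K/W
R_calcium silicate = ln(227/147)/(2π×0.0562×1) = 1.231 K/W
R_outer film = 1/(h_o·2πr_oL) = 1/(18.1×2π×0.227×1) = 0.03874 K/W
R_total = 1.867 K/W
Q = ΔT/R_total = 381/1.867
Q = 204 W/m
T_interface = T_inner − Q·ΣR(inner→interface) = 397 − 204×0.598

T ≈ 275 °C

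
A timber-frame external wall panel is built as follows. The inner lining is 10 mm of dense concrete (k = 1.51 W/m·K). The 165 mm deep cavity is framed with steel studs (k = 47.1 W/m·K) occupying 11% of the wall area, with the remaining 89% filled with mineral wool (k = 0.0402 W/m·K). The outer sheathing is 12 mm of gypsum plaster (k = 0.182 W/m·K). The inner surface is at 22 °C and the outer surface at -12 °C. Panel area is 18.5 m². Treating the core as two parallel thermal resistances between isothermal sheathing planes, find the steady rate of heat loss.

Q ≈ 6040 W

Sheathing layers in series; stud and cavity paths in parallel between them.
R_inner = 0.01/(1.51×18.5) = 3.58×10^-4 K/W
R_stud  = 0.165/(47.1×0.11×18.5) = 0.001721 K/W
R_cav   = 0.165/(0.0402×0.89×18.5) = 0.2493 K/W
1/R_core = 1/R_stud + 1/R_cav → R_core = 0.00171 K/W
R_outer = 0.012/(0.182×18.5) = 0.003564 K/W
R_total = 0.005632 K/W
Q = ΔT/R_total = 34/0.005632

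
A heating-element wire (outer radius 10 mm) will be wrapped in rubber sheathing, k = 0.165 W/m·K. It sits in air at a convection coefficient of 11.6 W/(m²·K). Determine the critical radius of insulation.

For a cylinder r_cr = k/h = 0.165/11.6
r_cr = 14.2 mm; since the bare radius (10 mm) is below r_cr, adding a thin layer of insulation will *increase* heat loss.

r_cr ≈ 14.2 mm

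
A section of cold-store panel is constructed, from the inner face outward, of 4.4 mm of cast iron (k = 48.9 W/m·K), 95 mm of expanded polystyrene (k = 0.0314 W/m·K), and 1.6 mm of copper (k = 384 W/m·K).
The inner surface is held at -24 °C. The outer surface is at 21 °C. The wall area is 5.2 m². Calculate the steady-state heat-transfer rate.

Q ≈ 77.3 W

Model the wall as resistances in series:
R_cast iron = L/(kA) = 0.0044/(48.9×5.2) = 1.73×10^-5 K/W
R_expanded polystyrene = L/(kA) = 0.095/(0.0314×5.2) = 0.5818 K/W
R_copper = L/(kA) = 0.0016/(384×5.2) = 8.013×10^-7 K/W
R_total = 0.5818 K/W
Q = ΔT / R_total = 45 / 0.5818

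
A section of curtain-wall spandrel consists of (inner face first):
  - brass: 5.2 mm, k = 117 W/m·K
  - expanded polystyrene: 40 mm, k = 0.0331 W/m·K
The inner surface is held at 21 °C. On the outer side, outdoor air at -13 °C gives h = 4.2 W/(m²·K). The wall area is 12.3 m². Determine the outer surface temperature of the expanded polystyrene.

Using the resistance-network approach (series):
R_brass = L/(kA) = 0.0052/(117×12.3) = 3.613×10^-6 K/W
R_expanded polystyrene = L/(kA) = 0.04/(0.0331×12.3) = 0.09825 K/W
R_outer film = 1/(h_o·A) = 1/(4.2×12.3) = 0.01936 K/W
R_total = 0.1176 K/W;  Q = ΔT/R_total = 34/0.1176 = 289.1 W
T_interface = T_inner − Q·ΣR(inner→interface) = 21 − 289×0.09825

T ≈ -7.4 °C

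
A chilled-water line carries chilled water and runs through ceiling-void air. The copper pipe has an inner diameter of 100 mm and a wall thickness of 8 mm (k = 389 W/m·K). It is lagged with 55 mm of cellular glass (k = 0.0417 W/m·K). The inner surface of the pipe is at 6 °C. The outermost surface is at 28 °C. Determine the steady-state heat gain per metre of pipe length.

q′ ≈ 8.64 W/m

Treating each annulus and film as a series resistance:
R_copper pipe wall = ln(58/50)/(2π×389×1) = 6.072×10^-5 K/W
R_cellular glass = ln(113/58)/(2π×0.0417×1) = 2.546 K/W
R_total = 2.546 K/W
Q = ΔT/R_total = 22/2.546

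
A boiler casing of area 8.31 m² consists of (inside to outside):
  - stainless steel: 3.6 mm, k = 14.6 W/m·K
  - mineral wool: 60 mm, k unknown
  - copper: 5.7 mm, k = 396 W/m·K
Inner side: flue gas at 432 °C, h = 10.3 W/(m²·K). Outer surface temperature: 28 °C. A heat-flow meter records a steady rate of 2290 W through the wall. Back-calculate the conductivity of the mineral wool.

Series thermal resistances:
R_inner film = 1/(h_i·A) = 1/(10.3×8.31) = 0.01168 K/W
R_stainless steel = L/(kA) = 0.0036/(14.6×8.31) = 2.967×10^-5 K/W
R_copper = L/(kA) = 0.0057/(396×8.31) = 1.732×10^-6 K/W
Sum of known resistances R_other = 0.01171 K/W
Total R = ΔT/Q = 404/2290 = 0.1764 K/W
R_mineral wool = R_total − R_other = 0.1647 K/W
k = L/(R·A) = 0.06/(0.1647×8.31)

k ≈ 0.0438 W/(m·K)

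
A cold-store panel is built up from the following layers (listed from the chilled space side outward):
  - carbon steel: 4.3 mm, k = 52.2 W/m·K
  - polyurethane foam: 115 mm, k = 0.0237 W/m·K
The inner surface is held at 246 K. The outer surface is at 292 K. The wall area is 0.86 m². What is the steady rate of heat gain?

Q ≈ 8.15 W

Thermal resistances in series:
R_carbon steel = L/(kA) = 0.0043/(52.2×0.86) = 9.579×10^-5 K/W
R_polyurethane foam = L/(kA) = 0.115/(0.0237×0.86) = 5.642 K/W
R_total = 5.642 K/W
Q = ΔT / R_total = 46 / 5.642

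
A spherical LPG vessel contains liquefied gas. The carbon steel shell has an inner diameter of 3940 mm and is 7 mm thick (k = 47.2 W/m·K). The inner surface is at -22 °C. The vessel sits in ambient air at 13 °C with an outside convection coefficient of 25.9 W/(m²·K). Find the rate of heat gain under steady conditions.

Each spherical layer contributes R = (1/r_i − 1/r_o)/(4πk):
R_carbon steel shell = (1/1.97 − 1/1.977)/(4π×47.2) = 3.03×10^-6 K/W
R_outer film = 1/(h·4πr_o²) = 1/(25.9×4π×1.977²) = 7.861×10^-4 K/W
R_total = 7.891×10^-4 K/W
Q = ΔT/R_total = 35/7.891×10^-4

Q ≈ 44400 W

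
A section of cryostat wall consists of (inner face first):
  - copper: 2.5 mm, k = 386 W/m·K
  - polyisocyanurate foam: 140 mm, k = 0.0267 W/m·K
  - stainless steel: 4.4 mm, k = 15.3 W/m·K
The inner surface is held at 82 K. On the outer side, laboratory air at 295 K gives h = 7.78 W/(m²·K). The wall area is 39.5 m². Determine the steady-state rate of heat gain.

Q ≈ 1570 W

Model the wall as resistances in series:
R_copper = L/(kA) = 0.0025/(386×39.5) = 1.64×10^-7 K/W
R_polyisocyanurate foam = L/(kA) = 0.14/(0.0267×39.5) = 0.1327 K/W
R_stainless steel = L/(kA) = 0.0044/(15.3×39.5) = 7.281×10^-6 K/W
R_outer film = 1/(h_o·A) = 1/(7.78×39.5) = 0.003254 K/W
R_total = 0.136 K/W
Q = ΔT / R_total = 213 / 0.136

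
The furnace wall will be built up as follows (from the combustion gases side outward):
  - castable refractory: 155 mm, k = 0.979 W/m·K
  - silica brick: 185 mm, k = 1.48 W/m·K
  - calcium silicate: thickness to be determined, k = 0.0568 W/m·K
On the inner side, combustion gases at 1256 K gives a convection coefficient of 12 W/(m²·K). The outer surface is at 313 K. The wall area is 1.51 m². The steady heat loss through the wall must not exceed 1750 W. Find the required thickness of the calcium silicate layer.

L ≈ 25.4 mm

Model the wall as resistances in series:
R_inner film = 1/(h_i·A) = 1/(12×1.51) = 0.05519 K/W
R_castable refractory = L/(kA) = 0.155/(0.979×1.51) = 0.1049 K/W
R_silica brick = L/(kA) = 0.185/(1.48×1.51) = 0.08278 K/W
Sum of the known resistances R_other = 0.2428 K/W
Required total resistance R_tot = ΔT/Q_allow = 943/1750 = 0.5389 K/W
R_calcium silicate = R_tot − R_other = 0.296 K/W
L = R·k·A = 0.296×0.0568×1.51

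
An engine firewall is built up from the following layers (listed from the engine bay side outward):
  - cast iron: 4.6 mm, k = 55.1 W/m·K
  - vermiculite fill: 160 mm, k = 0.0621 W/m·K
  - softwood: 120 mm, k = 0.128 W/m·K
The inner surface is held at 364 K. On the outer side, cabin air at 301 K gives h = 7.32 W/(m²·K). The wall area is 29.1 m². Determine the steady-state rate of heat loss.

Q ≈ 502 W

Model the wall as resistances in series:
R_cast iron = L/(kA) = 0.0046/(55.1×29.1) = 2.869×10^-6 K/W
R_vermiculite fill = L/(kA) = 0.16/(0.0621×29.1) = 0.08854 K/W
R_softwood = L/(kA) = 0.12/(0.128×29.1) = 0.03222 K/W
R_outer film = 1/(h_o·A) = 1/(7.32×29.1) = 0.004695 K/W
R_total = 0.1255 K/W
Q = ΔT / R_total = 63 / 0.1255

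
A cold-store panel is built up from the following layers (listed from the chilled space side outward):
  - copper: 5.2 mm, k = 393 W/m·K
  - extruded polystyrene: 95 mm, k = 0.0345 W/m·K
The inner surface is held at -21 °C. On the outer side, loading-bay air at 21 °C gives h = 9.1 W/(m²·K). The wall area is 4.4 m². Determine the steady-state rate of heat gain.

Using the resistance-network approach (series):
R_copper = L/(kA) = 0.0052/(393×4.4) = 3.007×10^-6 K/W
R_extruded polystyrene = L/(kA) = 0.095/(0.0345×4.4) = 0.6258 K/W
R_outer film = 1/(h_o·A) = 1/(9.1×4.4) = 0.02498 K/W
R_total = 0.6508 K/W
Q = ΔT / R_total = 42 / 0.6508

Q ≈ 64.5 W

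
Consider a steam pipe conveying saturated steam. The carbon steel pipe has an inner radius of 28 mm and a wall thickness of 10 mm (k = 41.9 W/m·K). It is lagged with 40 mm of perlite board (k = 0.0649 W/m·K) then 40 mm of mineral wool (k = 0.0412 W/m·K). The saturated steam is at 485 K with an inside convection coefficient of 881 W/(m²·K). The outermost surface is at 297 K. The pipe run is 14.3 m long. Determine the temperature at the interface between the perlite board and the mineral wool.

T ≈ 386 K

Cylindrical conduction, so R = ln(r₂/r₁)/(2πkL) per layer, in series:
R_inner film = 1/(h_i·2πr₁L) = 1/(881×2π×0.028×14.3) = 4.512×10^-4 K/W
R_carbon steel pipe wall = ln(38/28)/(2π×41.9×14.3) = 8.112×10^-5 K/W
R_perlite board = ln(78/38)/(2π×0.0649×14.3) = 0.1233 K/W
R_mineral wool = ln(118/78)/(2π×0.0412×14.3) = 0.1118 K/W
R_total = 0.2357 K/W
Q = ΔT/R_total = 188/0.2357
Q = 798 W
T_interface = T_inner − Q·ΣR(inner→interface) = 485 − 798×0.1239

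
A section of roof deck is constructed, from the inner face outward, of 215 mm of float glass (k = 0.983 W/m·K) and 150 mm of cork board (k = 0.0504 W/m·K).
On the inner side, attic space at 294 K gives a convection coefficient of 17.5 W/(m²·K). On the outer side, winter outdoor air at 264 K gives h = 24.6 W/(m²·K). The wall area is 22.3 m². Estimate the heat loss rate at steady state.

Q ≈ 203 W

Series thermal resistances:
R_inner film = 1/(h_i·A) = 1/(17.5×22.3) = 0.002562 K/W
R_float glass = L/(kA) = 0.215/(0.983×22.3) = 0.009808 K/W
R_cork board = L/(kA) = 0.15/(0.0504×22.3) = 0.1335 K/W
R_outer film = 1/(h_o·A) = 1/(24.6×22.3) = 0.001823 K/W
R_total = 0.1477 K/W
Q = ΔT / R_total = 30 / 0.1477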